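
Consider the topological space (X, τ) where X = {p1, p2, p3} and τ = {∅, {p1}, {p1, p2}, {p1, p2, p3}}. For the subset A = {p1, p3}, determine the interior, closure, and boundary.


int(A) = {p1}, cl(A) = {p1, p2, p3}, ∂A = {p2, p3}.

Closed sets in (X, τ) are complements of opens:
  closed(X, τ) = {∅, {p3}, {p2, p3}, {p1, p2, p3}}.
int(A) = ⋃ {U ∈ τ : U ⊆ A}. Opens contained in A: ∅, {p1}.
Taking the union of these: int(A) = {p1}.
cl(A) = ⋂ {C closed : A ⊆ C}. Closed sets containing A: {p1, p2, p3}.
Intersecting these: cl(A) = {p1, p2, p3}.
∂A = cl(A) ∖ int(A) = {p1, p2, p3} ∖ {p1} = {p2, p3}.


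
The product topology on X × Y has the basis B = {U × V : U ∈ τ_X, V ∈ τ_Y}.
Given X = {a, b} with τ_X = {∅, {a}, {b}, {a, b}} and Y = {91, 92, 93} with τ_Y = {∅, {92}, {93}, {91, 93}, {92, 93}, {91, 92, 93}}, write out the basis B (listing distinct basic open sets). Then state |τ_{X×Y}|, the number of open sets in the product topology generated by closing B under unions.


Basis B = {∅ × ∅, {a} × {92}, {a} × {93}, {b} × {92}, {b} × {93}, {a} × {91, 93}, {a} × {92, 93}, {a, b} × {92}, {a, b} × {93}, {b} × {91, 93}, {b} × {92, 93}, {a} × {91, 92, 93}, {b} × {91, 92, 93}, {a, b} × {91, 93}, {a, b} × {92, 93}, {a, b} × {91, 92, 93}}; |τ_{X×Y}| = 36.

Enumerate products U × V with U ∈ τ_X, V ∈ τ_Y (deduplicated):
  ∅ × ∅ = {} (∅)
  {a} × {92} = {(a,92)}
  {a} × {93} = {(a,93)}
  {b} × {92} = {(b,92)}
  {b} × {93} = {(b,93)}
  {a} × {91, 93} = {(a,91), (a,93)}
  {a} × {92, 93} = {(a,92), (a,93)}
  {a, b} × {92} = {(a,92), (b,92)}
  {a, b} × {93} = {(a,93), (b,93)}
  {b} × {91, 93} = {(b,91), (b,93)}
  {b} × {92, 93} = {(b,92), (b,93)}
  {a} × {91, 92, 93} = {(a,91), (a,92), (a,93)}
  {b} × {91, 92, 93} = {(b,91), (b,92), (b,93)}
  {a, b} × {91, 93} = {(a,91), (a,93), (b,91), (b,93)}
  {a, b} × {92, 93} = {(a,92), (a,93), (b,92), (b,93)}
  {a, b} × {91, 92, 93} = {(a,91), (a,92), (a,93), (b,91), (b,92), (b,93)}
These 16 distinct sets form the basis B.
Close under arbitrary unions to get τ_{X×Y}; counting gives |τ_{X×Y}| = 36.


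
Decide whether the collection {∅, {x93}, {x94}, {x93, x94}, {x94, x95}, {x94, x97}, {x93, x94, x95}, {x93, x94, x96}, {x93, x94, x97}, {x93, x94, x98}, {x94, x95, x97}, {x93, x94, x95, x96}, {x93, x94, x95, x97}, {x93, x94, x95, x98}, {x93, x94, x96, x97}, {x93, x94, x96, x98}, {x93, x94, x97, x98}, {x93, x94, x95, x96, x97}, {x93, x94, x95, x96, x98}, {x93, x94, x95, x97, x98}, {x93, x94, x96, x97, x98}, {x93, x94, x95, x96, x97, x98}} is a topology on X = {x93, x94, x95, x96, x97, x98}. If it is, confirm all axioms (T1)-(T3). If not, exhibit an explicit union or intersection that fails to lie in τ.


τ IS a topology on X.

Axiom (T1): ∅ ∈ τ? Yes; X ∈ τ? Yes.
Axiom (T2/T3): check pairwise unions and intersections of members of τ.
All pairwise intersections and unions checked — each lies in τ. Therefore τ satisfies (T1), (T2), (T3): it IS a topology on X.


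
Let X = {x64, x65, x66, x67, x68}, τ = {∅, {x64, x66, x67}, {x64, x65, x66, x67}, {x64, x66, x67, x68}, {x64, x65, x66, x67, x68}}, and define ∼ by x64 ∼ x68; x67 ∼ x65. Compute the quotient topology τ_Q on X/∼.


X/∼ = {[x64=x68], [x65=x67], [x66]}; |τ_Q| = 2.

Equivalence classes: [x64=x68], [x65=x67], [x66].
Quotient map π: X → X/∼ sends x64 ↦ [x64=x68], x65 ↦ [x65=x67], x66 ↦ [x66], x67 ↦ [x65=x67], x68 ↦ [x64=x68].
For each subset V ⊆ X/∼, compute π^{-1}(V) ⊆ X and check whether π^{-1}(V) ∈ τ. V is open in τ_Q iff π^{-1}(V) ∈ τ.
  V = {}: π^{-1}(V) = ∅ ∈ τ ✓.
  V = {[x64=x68]}: π^{-1}(V) = {x64, x68} ∉ τ ✗.
  V = {[x65=x67]}: π^{-1}(V) = {x65, x67} ∉ τ ✗.
  V = {[x64=x68], [x65=x67]}: π^{-1}(V) = {x64, x65, x67, x68} ∉ τ ✗.
  V = {[x66]}: π^{-1}(V) = {x66} ∉ τ ✗.
  V = {[x64=x68], [x66]}: π^{-1}(V) = {x64, x66, x68} ∉ τ ✗.
  V = {[x65=x67], [x66]}: π^{-1}(V) = {x65, x66, x67} ∉ τ ✗.
  V = {[x64=x68], [x65=x67], [x66]}: π^{-1}(V) = {x64, x65, x66, x67, x68} ∈ τ ✓.
Open sets in the quotient: τ_Q = {{}, {[x64=x68], [x65=x67], [x66]}} (2 elements).


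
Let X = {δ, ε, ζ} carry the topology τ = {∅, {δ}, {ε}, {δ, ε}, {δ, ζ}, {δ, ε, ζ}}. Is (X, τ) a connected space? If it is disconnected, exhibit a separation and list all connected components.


(X, τ) is disconnected; components = [{ε}, {δ, ζ}].

Find clopen sets (U ∈ τ with X ∖ U ∈ τ):
  U = ∅, X ∖ U = {δ, ε, ζ} — both open, so U is clopen.
  U = {ε}, X ∖ U = {δ, ζ} — both open, so U is clopen.
  U = {δ, ζ}, X ∖ U = {ε} — both open, so U is clopen.
  U = {δ, ε, ζ}, X ∖ U = ∅ — both open, so U is clopen.
Nontrivial clopen(s) exist: e.g. {δ, ζ}. So (X, τ) is disconnected.
Compute connected components by grouping points that agree on all clopens:
  component: {ε}
  component: {δ, ζ}


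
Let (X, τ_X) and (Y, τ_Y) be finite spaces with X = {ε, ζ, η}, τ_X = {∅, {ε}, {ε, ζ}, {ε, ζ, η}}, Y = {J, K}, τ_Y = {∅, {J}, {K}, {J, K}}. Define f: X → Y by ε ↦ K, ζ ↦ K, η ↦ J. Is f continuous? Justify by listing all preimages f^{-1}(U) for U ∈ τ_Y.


f is NOT continuous.

Compute f^{-1}(U) for each U ∈ τ_Y:
  U = ∅: f^{-1}(U) = ∅ ∈ τ_X ✓.
  U = {J}: f^{-1}(U) = {η} ∉ τ_X ✗.
  U = {K}: f^{-1}(U) = {ε, ζ} ∈ τ_X ✓.
  U = {J, K}: f^{-1}(U) = {ε, ζ, η} ∈ τ_X ✓.
Found U = {J} with f^{-1}(U) = {η} not in τ_X. Therefore f is NOT continuous.


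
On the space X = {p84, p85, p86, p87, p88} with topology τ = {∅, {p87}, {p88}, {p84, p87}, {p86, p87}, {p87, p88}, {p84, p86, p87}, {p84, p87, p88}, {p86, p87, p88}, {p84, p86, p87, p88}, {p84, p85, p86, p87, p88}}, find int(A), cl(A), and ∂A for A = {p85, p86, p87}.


int(A) = {p86, p87}, cl(A) = {p84, p85, p86, p87}, ∂A = {p84, p85}.

Closed sets in (X, τ) are complements of opens:
  closed(X, τ) = {∅, {p85}, {p84, p85}, {p85, p86}, {p85, p88}, {p84, p85, p86}, {p84, p85, p88}, {p85, p86, p88}, {p84, p85, p86, p87}, {p84, p85, p86, p88}, {p84, p85, p86, p87, p88}}.
int(A) = ⋃ {U ∈ τ : U ⊆ A}. Opens contained in A: ∅, {p87}, {p86, p87}.
Taking the union of these: int(A) = {p86, p87}.
cl(A) = ⋂ {C closed : A ⊆ C}. Closed sets containing A: {p84, p85, p86, p87}, {p84, p85, p86, p87, p88}.
Intersecting these: cl(A) = {p84, p85, p86, p87}.
∂A = cl(A) ∖ int(A) = {p84, p85, p86, p87} ∖ {p86, p87} = {p84, p85}.


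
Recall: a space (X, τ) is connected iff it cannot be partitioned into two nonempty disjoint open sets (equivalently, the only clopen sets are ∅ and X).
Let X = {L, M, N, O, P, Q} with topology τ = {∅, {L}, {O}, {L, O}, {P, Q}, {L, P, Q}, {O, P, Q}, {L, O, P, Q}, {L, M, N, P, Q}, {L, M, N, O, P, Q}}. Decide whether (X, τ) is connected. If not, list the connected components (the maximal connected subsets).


(X, τ) is disconnected; components = [{O}, {L, M, N, P, Q}].

Find clopen sets (U ∈ τ with X ∖ U ∈ τ):
  U = ∅, X ∖ U = {L, M, N, O, P, Q} — both open, so U is clopen.
  U = {O}, X ∖ U = {L, M, N, P, Q} — both open, so U is clopen.
  U = {L, M, N, P, Q}, X ∖ U = {O} — both open, so U is clopen.
  U = {L, M, N, O, P, Q}, X ∖ U = ∅ — both open, so U is clopen.
Nontrivial clopen(s) exist: e.g. {O}. So (X, τ) is disconnected.
Compute connected components by grouping points that agree on all clopens:
  component: {O}
  component: {L, M, N, P, Q}


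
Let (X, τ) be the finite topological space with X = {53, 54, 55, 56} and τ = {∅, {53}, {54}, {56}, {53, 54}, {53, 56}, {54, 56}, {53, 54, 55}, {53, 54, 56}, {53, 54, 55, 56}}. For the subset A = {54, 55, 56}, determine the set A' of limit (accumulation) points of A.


A' = {55}

For each x ∈ X, list the open sets U ∈ τ with x ∈ U, then check whether U ∩ (A ∖ {x}) ≠ ∅ for every such U.
  x = 53: open {53} ∋ x has {53} ∩ (A ∖ {53}) = ∅, so x is NOT a limit point.
  x = 54: open {54} ∋ x has {54} ∩ (A ∖ {54}) = ∅, so x is NOT a limit point.
  x = 55: opens ∋ x are {53, 54, 55}, {53, 54, 55, 56}; each meets A ∖ {55}, so x IS a limit point.
  x = 56: open {56} ∋ x has {56} ∩ (A ∖ {56}) = ∅, so x is NOT a limit point.
Collecting: A' = {55}.


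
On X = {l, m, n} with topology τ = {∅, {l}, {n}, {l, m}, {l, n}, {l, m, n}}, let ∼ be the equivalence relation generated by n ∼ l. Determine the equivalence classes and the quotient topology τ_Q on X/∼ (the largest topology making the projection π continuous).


X/∼ = {[l=n], [m]}; |τ_Q| = 3.

Equivalence classes: [l=n], [m].
Quotient map π: X → X/∼ sends l ↦ [l=n], m ↦ [m], n ↦ [l=n].
For each subset V ⊆ X/∼, compute π^{-1}(V) ⊆ X and check whether π^{-1}(V) ∈ τ. V is open in τ_Q iff π^{-1}(V) ∈ τ.
  V = {}: π^{-1}(V) = ∅ ∈ τ ✓.
  V = {[l=n]}: π^{-1}(V) = {l, n} ∈ τ ✓.
  V = {[m]}: π^{-1}(V) = {m} ∉ τ ✗.
  V = {[l=n], [m]}: π^{-1}(V) = {l, m, n} ∈ τ ✓.
Open sets in the quotient: τ_Q = {{}, {[l=n]}, {[l=n], [m]}} (3 elements).


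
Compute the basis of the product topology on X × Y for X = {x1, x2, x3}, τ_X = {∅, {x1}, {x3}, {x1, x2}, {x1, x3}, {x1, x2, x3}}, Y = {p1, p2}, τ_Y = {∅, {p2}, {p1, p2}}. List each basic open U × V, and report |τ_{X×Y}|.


Basis B = {∅ × ∅, {x1} × {p2}, {x3} × {p2}, {x1} × {p1, p2}, {x1, x2} × {p2}, {x1, x3} × {p2}, {x3} × {p1, p2}, {x1, x2, x3} × {p2}, {x1, x2} × {p1, p2}, {x1, x3} × {p1, p2}, {x1, x2, x3} × {p1, p2}}; |τ_{X×Y}| = 18.

Enumerate products U × V with U ∈ τ_X, V ∈ τ_Y (deduplicated):
  ∅ × ∅ = {} (∅)
  {x1} × {p2} = {(x1,p2)}
  {x3} × {p2} = {(x3,p2)}
  {x1} × {p1, p2} = {(x1,p1), (x1,p2)}
  {x1, x2} × {p2} = {(x1,p2), (x2,p2)}
  {x1, x3} × {p2} = {(x1,p2), (x3,p2)}
  {x3} × {p1, p2} = {(x3,p1), (x3,p2)}
  {x1, x2, x3} × {p2} = {(x1,p2), (x2,p2), (x3,p2)}
  {x1, x2} × {p1, p2} = {(x1,p1), (x1,p2), (x2,p1), (x2,p2)}
  {x1, x3} × {p1, p2} = {(x1,p1), (x1,p2), (x3,p1), (x3,p2)}
  {x1, x2, x3} × {p1, p2} = {(x1,p1), (x1,p2), (x2,p1), (x2,p2), (x3,p1), (x3,p2)}
These 11 distinct sets form the basis B.
Close under arbitrary unions to get τ_{X×Y}; counting gives |τ_{X×Y}| = 18.


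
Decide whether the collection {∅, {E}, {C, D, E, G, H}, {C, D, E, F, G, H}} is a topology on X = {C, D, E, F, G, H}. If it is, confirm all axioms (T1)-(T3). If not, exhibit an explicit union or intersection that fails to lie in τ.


τ IS a topology on X.

Axiom (T1): ∅ ∈ τ? Yes; X ∈ τ? Yes.
Axiom (T2/T3): check pairwise unions and intersections of members of τ.
All pairwise intersections and unions checked — each lies in τ. Therefore τ satisfies (T1), (T2), (T3): it IS a topology on X.


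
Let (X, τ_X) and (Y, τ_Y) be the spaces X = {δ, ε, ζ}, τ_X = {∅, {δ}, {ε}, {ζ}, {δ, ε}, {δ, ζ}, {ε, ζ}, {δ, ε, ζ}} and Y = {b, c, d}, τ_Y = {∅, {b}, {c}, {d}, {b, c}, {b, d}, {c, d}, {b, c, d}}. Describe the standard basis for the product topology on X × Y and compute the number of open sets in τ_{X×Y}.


Basis B = {∅ × ∅, {δ} × {b}, {δ} × {c}, {δ} × {d}, {ε} × {b}, {ε} × {c}, {ε} × {d}, {ζ} × {b}, {ζ} × {c}, {ζ} × {d}, {δ} × {b, c}, {δ} × {b, d}, {δ, ε} × {b}, {δ, ζ} × {b}, {δ} × {c, d}, {δ, ε} × {c}, {δ, ζ} × {c}, {δ, ε} × {d}, {δ, ζ} × {d}, {ε} × {b, c}, {ε} × {b, d}, {ε, ζ} × {b}, {ε} × {c, d}, {ε, ζ} × {c}, {ε, ζ} × {d}, {ζ} × {b, c}, {ζ} × {b, d}, {ζ} × {c, d}, {δ} × {b, c, d}, {δ, ε, ζ} × {b}, {δ, ε, ζ} × {c}, {δ, ε, ζ} × {d}, {ε} × {b, c, d}, {ζ} × {b, c, d}, {δ, ε} × {b, c}, {δ, ζ} × {b, c}, {δ, ε} × {b, d}, {δ, ζ} × {b, d}, {δ, ε} × {c, d}, {δ, ζ} × {c, d}, {ε, ζ} × {b, c}, {ε, ζ} × {b, d}, {ε, ζ} × {c, d}, {δ, ε} × {b, c, d}, {δ, ζ} × {b, c, d}, {δ, ε, ζ} × {b, c}, {δ, ε, ζ} × {b, d}, {δ, ε, ζ} × {c, d}, {ε, ζ} × {b, c, d}, {δ, ε, ζ} × {b, c, d}}; |τ_{X×Y}| = 512.

Enumerate products U × V with U ∈ τ_X, V ∈ τ_Y (deduplicated):
  ∅ × ∅ = {} (∅)
  {δ} × {b} = {(δ,b)}
  {δ} × {c} = {(δ,c)}
  {δ} × {d} = {(δ,d)}
  {ε} × {b} = {(ε,b)}
  {ε} × {c} = {(ε,c)}
  {ε} × {d} = {(ε,d)}
  {ζ} × {b} = {(ζ,b)}
  {ζ} × {c} = {(ζ,c)}
  {ζ} × {d} = {(ζ,d)}
  {δ} × {b, c} = {(δ,b), (δ,c)}
  {δ} × {b, d} = {(δ,b), (δ,d)}
  {δ, ε} × {b} = {(δ,b), (ε,b)}
  {δ, ζ} × {b} = {(δ,b), (ζ,b)}
  {δ} × {c, d} = {(δ,c), (δ,d)}
  {δ, ε} × {c} = {(δ,c), (ε,c)}
  {δ, ζ} × {c} = {(δ,c), (ζ,c)}
  {δ, ε} × {d} = {(δ,d), (ε,d)}
  {δ, ζ} × {d} = {(δ,d), (ζ,d)}
  {ε} × {b, c} = {(ε,b), (ε,c)}
  {ε} × {b, d} = {(ε,b), (ε,d)}
  {ε, ζ} × {b} = {(ε,b), (ζ,b)}
  {ε} × {c, d} = {(ε,c), (ε,d)}
  {ε, ζ} × {c} = {(ε,c), (ζ,c)}
  {ε, ζ} × {d} = {(ε,d), (ζ,d)}
  {ζ} × {b, c} = {(ζ,b), (ζ,c)}
  {ζ} × {b, d} = {(ζ,b), (ζ,d)}
  {ζ} × {c, d} = {(ζ,c), (ζ,d)}
  {δ} × {b, c, d} = {(δ,b), (δ,c), (δ,d)}
  {δ, ε, ζ} × {b} = {(δ,b), (ε,b), (ζ,b)}
  {δ, ε, ζ} × {c} = {(δ,c), (ε,c), (ζ,c)}
  {δ, ε, ζ} × {d} = {(δ,d), (ε,d), (ζ,d)}
  {ε} × {b, c, d} = {(ε,b), (ε,c), (ε,d)}
  {ζ} × {b, c, d} = {(ζ,b), (ζ,c), (ζ,d)}
  {δ, ε} × {b, c} = {(δ,b), (δ,c), (ε,b), (ε,c)}
  {δ, ζ} × {b, c} = {(δ,b), (δ,c), (ζ,b), (ζ,c)}
  {δ, ε} × {b, d} = {(δ,b), (δ,d), (ε,b), (ε,d)}
  {δ, ζ} × {b, d} = {(δ,b), (δ,d), (ζ,b), (ζ,d)}
  {δ, ε} × {c, d} = {(δ,c), (δ,d), (ε,c), (ε,d)}
  {δ, ζ} × {c, d} = {(δ,c), (δ,d), (ζ,c), (ζ,d)}
  {ε, ζ} × {b, c} = {(ε,b), (ε,c), (ζ,b), (ζ,c)}
  {ε, ζ} × {b, d} = {(ε,b), (ε,d), (ζ,b), (ζ,d)}
  {ε, ζ} × {c, d} = {(ε,c), (ε,d), (ζ,c), (ζ,d)}
  {δ, ε} × {b, c, d} = {(δ,b), (δ,c), (δ,d), (ε,b), (ε,c), (ε,d)}
  {δ, ζ} × {b, c, d} = {(δ,b), (δ,c), (δ,d), (ζ,b), (ζ,c), (ζ,d)}
  {δ, ε, ζ} × {b, c} = {(δ,b), (δ,c), (ε,b), (ε,c), (ζ,b), (ζ,c)}
  {δ, ε, ζ} × {b, d} = {(δ,b), (δ,d), (ε,b), (ε,d), (ζ,b), (ζ,d)}
  {δ, ε, ζ} × {c, d} = {(δ,c), (δ,d), (ε,c), (ε,d), (ζ,c), (ζ,d)}
  {ε, ζ} × {b, c, d} = {(ε,b), (ε,c), (ε,d), (ζ,b), (ζ,c), (ζ,d)}
  {δ, ε, ζ} × {b, c, d} = {(δ,b), (δ,c), (δ,d), (ε,b), (ε,c), (ε,d), (ζ,b), (ζ,c), (ζ,d)}
These 50 distinct sets form the basis B.
Close under arbitrary unions to get τ_{X×Y}; counting gives |τ_{X×Y}| = 512.


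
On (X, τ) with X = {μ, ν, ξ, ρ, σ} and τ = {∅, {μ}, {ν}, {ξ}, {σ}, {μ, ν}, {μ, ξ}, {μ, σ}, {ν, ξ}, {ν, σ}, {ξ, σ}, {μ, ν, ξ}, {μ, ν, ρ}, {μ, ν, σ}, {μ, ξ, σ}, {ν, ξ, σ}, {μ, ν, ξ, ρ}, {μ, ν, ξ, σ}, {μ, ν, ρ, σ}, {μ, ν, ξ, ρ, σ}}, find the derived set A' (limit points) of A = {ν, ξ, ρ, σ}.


A' = {ρ}

For each x ∈ X, list the open sets U ∈ τ with x ∈ U, then check whether U ∩ (A ∖ {x}) ≠ ∅ for every such U.
  x = μ: open {μ} ∋ x has {μ} ∩ (A ∖ {μ}) = ∅, so x is NOT a limit point.
  x = ν: open {ν} ∋ x has {ν} ∩ (A ∖ {ν}) = ∅, so x is NOT a limit point.
  x = ξ: open {ξ} ∋ x has {ξ} ∩ (A ∖ {ξ}) = ∅, so x is NOT a limit point.
  x = ρ: opens ∋ x are {μ, ν, ρ}, {μ, ν, ξ, ρ}, {μ, ν, ρ, σ}, {μ, ν, ξ, ρ, σ}; each meets A ∖ {ρ}, so x IS a limit point.
  x = σ: open {σ} ∋ x has {σ} ∩ (A ∖ {σ}) = ∅, so x is NOT a limit point.
Collecting: A' = {ρ}.


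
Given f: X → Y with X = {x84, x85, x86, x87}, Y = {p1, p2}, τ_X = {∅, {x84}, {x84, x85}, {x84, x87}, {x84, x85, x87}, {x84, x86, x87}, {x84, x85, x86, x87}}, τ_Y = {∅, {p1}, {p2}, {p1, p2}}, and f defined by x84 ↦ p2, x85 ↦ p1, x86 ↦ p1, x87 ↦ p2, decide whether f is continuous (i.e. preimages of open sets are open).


f is NOT continuous.

Compute f^{-1}(U) for each U ∈ τ_Y:
  U = ∅: f^{-1}(U) = ∅ ∈ τ_X ✓.
  U = {p1}: f^{-1}(U) = {x85, x86} ∉ τ_X ✗.
  U = {p2}: f^{-1}(U) = {x84, x87} ∈ τ_X ✓.
  U = {p1, p2}: f^{-1}(U) = {x84, x85, x86, x87} ∈ τ_X ✓.
Found U = {p1} with f^{-1}(U) = {x85, x86} not in τ_X. Therefore f is NOT continuous.


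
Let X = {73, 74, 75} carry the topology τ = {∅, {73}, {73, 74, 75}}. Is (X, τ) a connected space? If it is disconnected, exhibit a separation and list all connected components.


(X, τ) is connected.

Find clopen sets (U ∈ τ with X ∖ U ∈ τ):
  U = ∅, X ∖ U = {73, 74, 75} — both open, so U is clopen.
  U = {73, 74, 75}, X ∖ U = ∅ — both open, so U is clopen.
Only trivial clopens (∅ and X) exist, so (X, τ) is connected.
Compute connected components by grouping points that agree on all clopens:
  component: {73, 74, 75}


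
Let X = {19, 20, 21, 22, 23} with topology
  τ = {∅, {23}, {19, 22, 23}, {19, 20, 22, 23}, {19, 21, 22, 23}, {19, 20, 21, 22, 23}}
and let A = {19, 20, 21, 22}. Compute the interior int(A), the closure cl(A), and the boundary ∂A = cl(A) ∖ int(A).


int(A) = ∅, cl(A) = {19, 20, 21, 22}, ∂A = {19, 20, 21, 22}.

Closed sets in (X, τ) are complements of opens:
  closed(X, τ) = {∅, {20}, {21}, {20, 21}, {19, 20, 21, 22}, {19, 20, 21, 22, 23}}.
int(A) = ⋃ {U ∈ τ : U ⊆ A}. Opens contained in A: ∅.
Taking the union of these: int(A) = ∅.
cl(A) = ⋂ {C closed : A ⊆ C}. Closed sets containing A: {19, 20, 21, 22}, {19, 20, 21, 22, 23}.
Intersecting these: cl(A) = {19, 20, 21, 22}.
∂A = cl(A) ∖ int(A) = {19, 20, 21, 22} ∖ ∅ = {19, 20, 21, 22}.


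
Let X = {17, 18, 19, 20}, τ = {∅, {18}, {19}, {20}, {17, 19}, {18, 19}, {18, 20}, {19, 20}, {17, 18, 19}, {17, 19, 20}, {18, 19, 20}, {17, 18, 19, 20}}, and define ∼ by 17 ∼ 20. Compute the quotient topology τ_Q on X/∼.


X/∼ = {[17=20], [18], [19]}; |τ_Q| = 6.

Equivalence classes: [17=20], [18], [19].
Quotient map π: X → X/∼ sends 17 ↦ [17=20], 18 ↦ [18], 19 ↦ [19], 20 ↦ [17=20].
For each subset V ⊆ X/∼, compute π^{-1}(V) ⊆ X and check whether π^{-1}(V) ∈ τ. V is open in τ_Q iff π^{-1}(V) ∈ τ.
  V = {}: π^{-1}(V) = ∅ ∈ τ ✓.
  V = {[17=20]}: π^{-1}(V) = {17, 20} ∉ τ ✗.
  V = {[18]}: π^{-1}(V) = {18} ∈ τ ✓.
  V = {[17=20], [18]}: π^{-1}(V) = {17, 18, 20} ∉ τ ✗.
  V = {[19]}: π^{-1}(V) = {19} ∈ τ ✓.
  V = {[17=20], [19]}: π^{-1}(V) = {17, 19, 20} ∈ τ ✓.
  V = {[18], [19]}: π^{-1}(V) = {18, 19} ∈ τ ✓.
  V = {[17=20], [18], [19]}: π^{-1}(V) = {17, 18, 19, 20} ∈ τ ✓.
Open sets in the quotient: τ_Q = {{}, {[18]}, {[19]}, {[17=20], [19]}, {[18], [19]}, {[17=20], [18], [19]}} (6 elements).


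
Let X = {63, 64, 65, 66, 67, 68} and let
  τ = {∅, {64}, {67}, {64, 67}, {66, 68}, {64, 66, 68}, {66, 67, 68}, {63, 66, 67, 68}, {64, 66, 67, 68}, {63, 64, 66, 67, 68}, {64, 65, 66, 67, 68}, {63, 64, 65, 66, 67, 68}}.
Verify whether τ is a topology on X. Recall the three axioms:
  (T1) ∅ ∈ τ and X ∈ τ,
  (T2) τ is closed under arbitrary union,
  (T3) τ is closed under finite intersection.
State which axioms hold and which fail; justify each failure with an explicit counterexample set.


τ IS a topology on X.

Axiom (T1): ∅ ∈ τ? Yes; X ∈ τ? Yes.
Axiom (T2/T3): check pairwise unions and intersections of members of τ.
All pairwise intersections and unions checked — each lies in τ. Therefore τ satisfies (T1), (T2), (T3): it IS a topology on X.


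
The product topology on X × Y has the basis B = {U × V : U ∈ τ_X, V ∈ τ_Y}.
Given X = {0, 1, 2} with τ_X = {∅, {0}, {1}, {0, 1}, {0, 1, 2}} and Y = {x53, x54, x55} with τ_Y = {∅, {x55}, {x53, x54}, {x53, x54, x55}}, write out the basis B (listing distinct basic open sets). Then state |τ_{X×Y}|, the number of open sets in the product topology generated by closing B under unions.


Basis B = {∅ × ∅, {0} × {x55}, {1} × {x55}, {0} × {x53, x54}, {0, 1} × {x55}, {1} × {x53, x54}, {0} × {x53, x54, x55}, {0, 1, 2} × {x55}, {1} × {x53, x54, x55}, {0, 1} × {x53, x54}, {0, 1} × {x53, x54, x55}, {0, 1, 2} × {x53, x54}, {0, 1, 2} × {x53, x54, x55}}; |τ_{X×Y}| = 25.

Enumerate products U × V with U ∈ τ_X, V ∈ τ_Y (deduplicated):
  ∅ × ∅ = {} (∅)
  {0} × {x55} = {(0,x55)}
  {1} × {x55} = {(1,x55)}
  {0} × {x53, x54} = {(0,x53), (0,x54)}
  {0, 1} × {x55} = {(0,x55), (1,x55)}
  {1} × {x53, x54} = {(1,x53), (1,x54)}
  {0} × {x53, x54, x55} = {(0,x53), (0,x54), (0,x55)}
  {0, 1, 2} × {x55} = {(0,x55), (1,x55), (2,x55)}
  {1} × {x53, x54, x55} = {(1,x53), (1,x54), (1,x55)}
  {0, 1} × {x53, x54} = {(0,x53), (0,x54), (1,x53), (1,x54)}
  {0, 1} × {x53, x54, x55} = {(0,x53), (0,x54), (0,x55), (1,x53), (1,x54), (1,x55)}
  {0, 1, 2} × {x53, x54} = {(0,x53), (0,x54), (1,x53), (1,x54), (2,x53), (2,x54)}
  {0, 1, 2} × {x53, x54, x55} = {(0,x53), (0,x54), (0,x55), (1,x53), (1,x54), (1,x55), (2,x53), (2,x54), (2,x55)}
These 13 distinct sets form the basis B.
Close under arbitrary unions to get τ_{X×Y}; counting gives |τ_{X×Y}| = 25.


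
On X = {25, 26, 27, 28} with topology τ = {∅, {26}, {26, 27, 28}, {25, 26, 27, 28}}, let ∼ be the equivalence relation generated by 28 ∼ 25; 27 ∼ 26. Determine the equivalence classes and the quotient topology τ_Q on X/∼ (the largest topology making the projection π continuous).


X/∼ = {[25=28], [26=27]}; |τ_Q| = 2.

Equivalence classes: [25=28], [26=27].
Quotient map π: X → X/∼ sends 25 ↦ [25=28], 26 ↦ [26=27], 27 ↦ [26=27], 28 ↦ [25=28].
For each subset V ⊆ X/∼, compute π^{-1}(V) ⊆ X and check whether π^{-1}(V) ∈ τ. V is open in τ_Q iff π^{-1}(V) ∈ τ.
  V = {}: π^{-1}(V) = ∅ ∈ τ ✓.
  V = {[25=28]}: π^{-1}(V) = {25, 28} ∉ τ ✗.
  V = {[26=27]}: π^{-1}(V) = {26, 27} ∉ τ ✗.
  V = {[25=28], [26=27]}: π^{-1}(V) = {25, 26, 27, 28} ∈ τ ✓.
Open sets in the quotient: τ_Q = {{}, {[25=28], [26=27]}} (2 elements).


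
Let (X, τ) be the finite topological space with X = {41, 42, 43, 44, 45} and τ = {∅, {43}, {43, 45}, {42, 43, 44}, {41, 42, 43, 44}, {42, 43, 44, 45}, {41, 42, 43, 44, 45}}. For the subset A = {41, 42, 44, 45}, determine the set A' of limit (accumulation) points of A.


A' = {41, 42, 44}

For each x ∈ X, list the open sets U ∈ τ with x ∈ U, then check whether U ∩ (A ∖ {x}) ≠ ∅ for every such U.
  x = 41: opens ∋ x are {41, 42, 43, 44}, {41, 42, 43, 44, 45}; each meets A ∖ {41}, so x IS a limit point.
  x = 42: opens ∋ x are {42, 43, 44}, {41, 42, 43, 44}, {42, 43, 44, 45}, {41, 42, 43, 44, 45}; each meets A ∖ {42}, so x IS a limit point.
  x = 43: open {43} ∋ x has {43} ∩ (A ∖ {43}) = ∅, so x is NOT a limit point.
  x = 44: opens ∋ x are {42, 43, 44}, {41, 42, 43, 44}, {42, 43, 44, 45}, {41, 42, 43, 44, 45}; each meets A ∖ {44}, so x IS a limit point.
  x = 45: open {43, 45} ∋ x has {43, 45} ∩ (A ∖ {45}) = ∅, so x is NOT a limit point.
Collecting: A' = {41, 42, 44}.


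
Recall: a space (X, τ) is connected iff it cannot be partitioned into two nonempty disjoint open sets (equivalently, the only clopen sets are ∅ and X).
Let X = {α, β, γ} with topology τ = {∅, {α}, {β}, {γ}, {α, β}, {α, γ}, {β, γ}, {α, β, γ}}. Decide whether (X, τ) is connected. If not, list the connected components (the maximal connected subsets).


(X, τ) is disconnected; components = [{α}, {β}, {γ}].

Find clopen sets (U ∈ τ with X ∖ U ∈ τ):
  U = ∅, X ∖ U = {α, β, γ} — both open, so U is clopen.
  U = {α}, X ∖ U = {β, γ} — both open, so U is clopen.
  U = {β}, X ∖ U = {α, γ} — both open, so U is clopen.
  U = {γ}, X ∖ U = {α, β} — both open, so U is clopen.
  U = {α, β}, X ∖ U = {γ} — both open, so U is clopen.
  U = {α, γ}, X ∖ U = {β} — both open, so U is clopen.
  U = {β, γ}, X ∖ U = {α} — both open, so U is clopen.
  U = {α, β, γ}, X ∖ U = ∅ — both open, so U is clopen.
Nontrivial clopen(s) exist: e.g. {β, γ}. So (X, τ) is disconnected.
Compute connected components by grouping points that agree on all clopens:
  component: {α}
  component: {β}
  component: {γ}


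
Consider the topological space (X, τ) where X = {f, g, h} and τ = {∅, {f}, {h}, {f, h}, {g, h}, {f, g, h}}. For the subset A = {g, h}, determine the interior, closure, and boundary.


int(A) = {g, h}, cl(A) = {g, h}, ∂A = ∅.

Closed sets in (X, τ) are complements of opens:
  closed(X, τ) = {∅, {f}, {g}, {f, g}, {g, h}, {f, g, h}}.
int(A) = ⋃ {U ∈ τ : U ⊆ A}. Opens contained in A: ∅, {h}, {g, h}.
Taking the union of these: int(A) = {g, h}.
cl(A) = ⋂ {C closed : A ⊆ C}. Closed sets containing A: {g, h}, {f, g, h}.
Intersecting these: cl(A) = {g, h}.
∂A = cl(A) ∖ int(A) = {g, h} ∖ {g, h} = ∅.


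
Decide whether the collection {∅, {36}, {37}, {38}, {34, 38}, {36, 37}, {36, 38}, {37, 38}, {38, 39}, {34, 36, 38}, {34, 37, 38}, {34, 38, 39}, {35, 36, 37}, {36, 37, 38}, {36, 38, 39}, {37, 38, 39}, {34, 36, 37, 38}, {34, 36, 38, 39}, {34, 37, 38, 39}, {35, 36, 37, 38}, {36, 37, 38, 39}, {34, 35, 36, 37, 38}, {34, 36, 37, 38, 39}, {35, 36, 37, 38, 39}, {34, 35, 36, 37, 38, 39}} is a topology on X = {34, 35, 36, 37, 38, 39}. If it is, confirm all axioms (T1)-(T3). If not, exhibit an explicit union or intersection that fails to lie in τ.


τ IS a topology on X.

Axiom (T1): ∅ ∈ τ? Yes; X ∈ τ? Yes.
Axiom (T2/T3): check pairwise unions and intersections of members of τ.
All pairwise intersections and unions checked — each lies in τ. Therefore τ satisfies (T1), (T2), (T3): it IS a topology on X.


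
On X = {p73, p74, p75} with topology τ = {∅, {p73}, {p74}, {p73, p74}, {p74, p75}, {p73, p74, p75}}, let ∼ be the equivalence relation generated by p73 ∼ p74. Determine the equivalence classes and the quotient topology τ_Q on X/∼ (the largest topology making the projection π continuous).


X/∼ = {[p73=p74], [p75]}; |τ_Q| = 3.

Equivalence classes: [p73=p74], [p75].
Quotient map π: X → X/∼ sends p73 ↦ [p73=p74], p74 ↦ [p73=p74], p75 ↦ [p75].
For each subset V ⊆ X/∼, compute π^{-1}(V) ⊆ X and check whether π^{-1}(V) ∈ τ. V is open in τ_Q iff π^{-1}(V) ∈ τ.
  V = {}: π^{-1}(V) = ∅ ∈ τ ✓.
  V = {[p73=p74]}: π^{-1}(V) = {p73, p74} ∈ τ ✓.
  V = {[p75]}: π^{-1}(V) = {p75} ∉ τ ✗.
  V = {[p73=p74], [p75]}: π^{-1}(V) = {p73, p74, p75} ∈ τ ✓.
Open sets in the quotient: τ_Q = {{}, {[p73=p74]}, {[p73=p74], [p75]}} (3 elements).


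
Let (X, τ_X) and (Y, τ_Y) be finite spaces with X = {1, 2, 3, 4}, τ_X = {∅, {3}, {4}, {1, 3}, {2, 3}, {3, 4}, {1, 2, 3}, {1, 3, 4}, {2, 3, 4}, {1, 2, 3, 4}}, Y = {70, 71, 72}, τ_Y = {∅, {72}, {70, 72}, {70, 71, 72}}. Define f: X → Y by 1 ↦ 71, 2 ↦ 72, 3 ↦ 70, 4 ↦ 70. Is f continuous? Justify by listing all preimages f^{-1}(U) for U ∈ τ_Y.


f is NOT continuous.

Compute f^{-1}(U) for each U ∈ τ_Y:
  U = ∅: f^{-1}(U) = ∅ ∈ τ_X ✓.
  U = {72}: f^{-1}(U) = {2} ∉ τ_X ✗.
  U = {70, 72}: f^{-1}(U) = {2, 3, 4} ∈ τ_X ✓.
  U = {70, 71, 72}: f^{-1}(U) = {1, 2, 3, 4} ∈ τ_X ✓.
Found U = {72} with f^{-1}(U) = {2} not in τ_X. Therefore f is NOT continuous.


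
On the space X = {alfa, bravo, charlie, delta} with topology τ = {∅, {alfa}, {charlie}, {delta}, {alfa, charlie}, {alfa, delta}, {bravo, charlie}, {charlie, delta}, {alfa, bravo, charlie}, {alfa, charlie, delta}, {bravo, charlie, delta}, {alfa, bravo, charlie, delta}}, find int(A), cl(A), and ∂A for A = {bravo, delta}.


int(A) = {delta}, cl(A) = {bravo, delta}, ∂A = {bravo}.

Closed sets in (X, τ) are complements of opens:
  closed(X, τ) = {∅, {alfa}, {bravo}, {delta}, {alfa, bravo}, {alfa, delta}, {bravo, charlie}, {bravo, delta}, {alfa, bravo, charlie}, {alfa, bravo, delta}, {bravo, charlie, delta}, {alfa, bravo, charlie, delta}}.
int(A) = ⋃ {U ∈ τ : U ⊆ A}. Opens contained in A: ∅, {delta}.
Taking the union of these: int(A) = {delta}.
cl(A) = ⋂ {C closed : A ⊆ C}. Closed sets containing A: {bravo, delta}, {alfa, bravo, delta}, {bravo, charlie, delta}, {alfa, bravo, charlie, delta}.
Intersecting these: cl(A) = {bravo, delta}.
∂A = cl(A) ∖ int(A) = {bravo, delta} ∖ {delta} = {bravo}.


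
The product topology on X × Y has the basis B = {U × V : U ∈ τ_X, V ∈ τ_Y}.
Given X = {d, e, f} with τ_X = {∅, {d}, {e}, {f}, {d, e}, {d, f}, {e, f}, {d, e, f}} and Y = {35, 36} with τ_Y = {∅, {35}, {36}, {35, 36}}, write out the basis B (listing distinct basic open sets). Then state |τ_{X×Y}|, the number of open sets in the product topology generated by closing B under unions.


Basis B = {∅ × ∅, {d} × {35}, {d} × {36}, {e} × {35}, {e} × {36}, {f} × {35}, {f} × {36}, {d} × {35, 36}, {d, e} × {35}, {d, f} × {35}, {d, e} × {36}, {d, f} × {36}, {e} × {35, 36}, {e, f} × {35}, {e, f} × {36}, {f} × {35, 36}, {d, e, f} × {35}, {d, e, f} × {36}, {d, e} × {35, 36}, {d, f} × {35, 36}, {e, f} × {35, 36}, {d, e, f} × {35, 36}}; |τ_{X×Y}| = 64.

Enumerate products U × V with U ∈ τ_X, V ∈ τ_Y (deduplicated):
  ∅ × ∅ = {} (∅)
  {d} × {35} = {(d,35)}
  {d} × {36} = {(d,36)}
  {e} × {35} = {(e,35)}
  {e} × {36} = {(e,36)}
  {f} × {35} = {(f,35)}
  {f} × {36} = {(f,36)}
  {d} × {35, 36} = {(d,35), (d,36)}
  {d, e} × {35} = {(d,35), (e,35)}
  {d, f} × {35} = {(d,35), (f,35)}
  {d, e} × {36} = {(d,36), (e,36)}
  {d, f} × {36} = {(d,36), (f,36)}
  {e} × {35, 36} = {(e,35), (e,36)}
  {e, f} × {35} = {(e,35), (f,35)}
  {e, f} × {36} = {(e,36), (f,36)}
  {f} × {35, 36} = {(f,35), (f,36)}
  {d, e, f} × {35} = {(d,35), (e,35), (f,35)}
  {d, e, f} × {36} = {(d,36), (e,36), (f,36)}
  {d, e} × {35, 36} = {(d,35), (d,36), (e,35), (e,36)}
  {d, f} × {35, 36} = {(d,35), (d,36), (f,35), (f,36)}
  {e, f} × {35, 36} = {(e,35), (e,36), (f,35), (f,36)}
  {d, e, f} × {35, 36} = {(d,35), (d,36), (e,35), (e,36), (f,35), (f,36)}
These 22 distinct sets form the basis B.
Close under arbitrary unions to get τ_{X×Y}; counting gives |τ_{X×Y}| = 64.


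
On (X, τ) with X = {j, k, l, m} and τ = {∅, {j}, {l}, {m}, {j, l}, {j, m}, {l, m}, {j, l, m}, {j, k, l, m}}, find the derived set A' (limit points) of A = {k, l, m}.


A' = {k}

For each x ∈ X, list the open sets U ∈ τ with x ∈ U, then check whether U ∩ (A ∖ {x}) ≠ ∅ for every such U.
  x = j: open {j} ∋ x has {j} ∩ (A ∖ {j}) = ∅, so x is NOT a limit point.
  x = k: opens ∋ x are {j, k, l, m}; each meets A ∖ {k}, so x IS a limit point.
  x = l: open {l} ∋ x has {l} ∩ (A ∖ {l}) = ∅, so x is NOT a limit point.
  x = m: open {m} ∋ x has {m} ∩ (A ∖ {m}) = ∅, so x is NOT a limit point.
Collecting: A' = {k}.


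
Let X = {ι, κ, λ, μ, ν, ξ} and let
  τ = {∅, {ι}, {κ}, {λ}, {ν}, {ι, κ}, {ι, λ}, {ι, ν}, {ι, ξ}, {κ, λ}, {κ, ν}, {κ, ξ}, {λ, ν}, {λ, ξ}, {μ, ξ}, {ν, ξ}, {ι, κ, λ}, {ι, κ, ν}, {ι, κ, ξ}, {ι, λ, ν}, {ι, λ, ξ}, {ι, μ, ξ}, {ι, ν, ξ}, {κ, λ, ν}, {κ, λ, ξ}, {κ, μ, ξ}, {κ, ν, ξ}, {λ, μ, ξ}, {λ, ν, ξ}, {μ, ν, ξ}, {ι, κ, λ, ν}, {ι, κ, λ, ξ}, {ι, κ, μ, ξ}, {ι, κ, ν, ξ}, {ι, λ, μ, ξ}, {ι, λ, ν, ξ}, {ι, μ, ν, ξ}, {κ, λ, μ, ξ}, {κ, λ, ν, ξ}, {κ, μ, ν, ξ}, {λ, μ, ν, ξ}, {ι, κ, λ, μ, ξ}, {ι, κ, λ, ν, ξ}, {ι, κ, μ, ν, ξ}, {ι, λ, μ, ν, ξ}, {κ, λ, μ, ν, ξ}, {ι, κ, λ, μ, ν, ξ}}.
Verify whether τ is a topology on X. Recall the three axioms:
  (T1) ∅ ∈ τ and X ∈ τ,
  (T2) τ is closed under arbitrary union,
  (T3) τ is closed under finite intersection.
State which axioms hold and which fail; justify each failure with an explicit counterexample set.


τ is NOT a topology on X.

Axiom (T1): ∅ ∈ τ? Yes; X ∈ τ? Yes.
Axiom (T2/T3): check pairwise unions and intersections of members of τ.
Counterexample for (T3): {ι, ξ} ∩ {κ, ξ} = {ξ} ∉ τ. Therefore τ is NOT a topology.


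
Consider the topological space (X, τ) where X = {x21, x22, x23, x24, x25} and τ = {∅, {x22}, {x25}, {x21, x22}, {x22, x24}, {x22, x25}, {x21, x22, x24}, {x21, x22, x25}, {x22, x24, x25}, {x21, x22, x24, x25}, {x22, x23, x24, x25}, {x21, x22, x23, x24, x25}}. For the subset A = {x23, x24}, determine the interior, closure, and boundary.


int(A) = ∅, cl(A) = {x23, x24}, ∂A = {x23, x24}.

Closed sets in (X, τ) are complements of opens:
  closed(X, τ) = {∅, {x21}, {x23}, {x21, x23}, {x23, x24}, {x23, x25}, {x21, x23, x24}, {x21, x23, x25}, {x23, x24, x25}, {x21, x22, x23, x24}, {x21, x23, x24, x25}, {x21, x22, x23, x24, x25}}.
int(A) = ⋃ {U ∈ τ : U ⊆ A}. Opens contained in A: ∅.
Taking the union of these: int(A) = ∅.
cl(A) = ⋂ {C closed : A ⊆ C}. Closed sets containing A: {x23, x24}, {x21, x23, x24}, {x23, x24, x25}, {x21, x22, x23, x24}, {x21, x23, x24, x25}, {x21, x22, x23, x24, x25}.
Intersecting these: cl(A) = {x23, x24}.
∂A = cl(A) ∖ int(A) = {x23, x24} ∖ ∅ = {x23, x24}.


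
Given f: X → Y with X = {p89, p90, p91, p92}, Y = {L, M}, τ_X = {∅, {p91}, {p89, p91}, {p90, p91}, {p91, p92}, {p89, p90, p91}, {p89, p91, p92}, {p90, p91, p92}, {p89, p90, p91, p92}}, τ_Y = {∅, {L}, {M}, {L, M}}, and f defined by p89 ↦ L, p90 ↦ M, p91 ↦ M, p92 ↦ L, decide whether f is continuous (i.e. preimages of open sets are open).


f is NOT continuous.

Compute f^{-1}(U) for each U ∈ τ_Y:
  U = ∅: f^{-1}(U) = ∅ ∈ τ_X ✓.
  U = {L}: f^{-1}(U) = {p89, p92} ∉ τ_X ✗.
  U = {M}: f^{-1}(U) = {p90, p91} ∈ τ_X ✓.
  U = {L, M}: f^{-1}(U) = {p89, p90, p91, p92} ∈ τ_X ✓.
Found U = {L} with f^{-1}(U) = {p89, p92} not in τ_X. Therefore f is NOT continuous.


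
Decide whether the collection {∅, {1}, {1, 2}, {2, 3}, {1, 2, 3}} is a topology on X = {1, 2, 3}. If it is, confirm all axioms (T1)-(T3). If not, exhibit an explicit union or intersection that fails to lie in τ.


τ is NOT a topology on X.

Axiom (T1): ∅ ∈ τ? Yes; X ∈ τ? Yes.
Axiom (T2/T3): check pairwise unions and intersections of members of τ.
Counterexample for (T3): {1, 2} ∩ {2, 3} = {2} ∉ τ. Therefore τ is NOT a topology.


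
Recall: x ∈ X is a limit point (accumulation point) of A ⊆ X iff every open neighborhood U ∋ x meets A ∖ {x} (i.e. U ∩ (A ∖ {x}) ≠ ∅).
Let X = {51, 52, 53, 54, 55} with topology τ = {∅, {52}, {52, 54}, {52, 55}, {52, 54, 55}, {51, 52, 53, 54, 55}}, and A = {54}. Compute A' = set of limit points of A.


A' = {51, 53}

For each x ∈ X, list the open sets U ∈ τ with x ∈ U, then check whether U ∩ (A ∖ {x}) ≠ ∅ for every such U.
  x = 51: opens ∋ x are {51, 52, 53, 54, 55}; each meets A ∖ {51}, so x IS a limit point.
  x = 52: open {52} ∋ x has {52} ∩ (A ∖ {52}) = ∅, so x is NOT a limit point.
  x = 53: opens ∋ x are {51, 52, 53, 54, 55}; each meets A ∖ {53}, so x IS a limit point.
  x = 54: open {52, 54} ∋ x has {52, 54} ∩ (A ∖ {54}) = ∅, so x is NOT a limit point.
  x = 55: open {52, 55} ∋ x has {52, 55} ∩ (A ∖ {55}) = ∅, so x is NOT a limit point.
Collecting: A' = {51, 53}.


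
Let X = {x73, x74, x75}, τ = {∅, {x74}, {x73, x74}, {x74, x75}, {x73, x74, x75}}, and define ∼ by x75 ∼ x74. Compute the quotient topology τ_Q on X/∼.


X/∼ = {[x73], [x74=x75]}; |τ_Q| = 3.

Equivalence classes: [x73], [x74=x75].
Quotient map π: X → X/∼ sends x73 ↦ [x73], x74 ↦ [x74=x75], x75 ↦ [x74=x75].
For each subset V ⊆ X/∼, compute π^{-1}(V) ⊆ X and check whether π^{-1}(V) ∈ τ. V is open in τ_Q iff π^{-1}(V) ∈ τ.
  V = {}: π^{-1}(V) = ∅ ∈ τ ✓.
  V = {[x73]}: π^{-1}(V) = {x73} ∉ τ ✗.
  V = {[x74=x75]}: π^{-1}(V) = {x74, x75} ∈ τ ✓.
  V = {[x73], [x74=x75]}: π^{-1}(V) = {x73, x74, x75} ∈ τ ✓.
Open sets in the quotient: τ_Q = {{}, {[x74=x75]}, {[x73], [x74=x75]}} (3 elements).


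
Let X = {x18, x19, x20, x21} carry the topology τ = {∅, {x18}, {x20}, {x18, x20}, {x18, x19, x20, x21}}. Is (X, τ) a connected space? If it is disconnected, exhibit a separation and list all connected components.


(X, τ) is connected.

Find clopen sets (U ∈ τ with X ∖ U ∈ τ):
  U = ∅, X ∖ U = {x18, x19, x20, x21} — both open, so U is clopen.
  U = {x18, x19, x20, x21}, X ∖ U = ∅ — both open, so U is clopen.
Only trivial clopens (∅ and X) exist, so (X, τ) is connected.
Compute connected components by grouping points that agree on all clopens:
  component: {x18, x19, x20, x21}


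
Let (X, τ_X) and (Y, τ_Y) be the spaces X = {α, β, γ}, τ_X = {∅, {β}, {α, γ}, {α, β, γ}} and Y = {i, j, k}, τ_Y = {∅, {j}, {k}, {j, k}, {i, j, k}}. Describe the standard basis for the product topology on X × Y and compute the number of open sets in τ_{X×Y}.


Basis B = {∅ × ∅, {β} × {j}, {β} × {k}, {α, γ} × {j}, {α, γ} × {k}, {β} × {j, k}, {α, β, γ} × {j}, {α, β, γ} × {k}, {β} × {i, j, k}, {α, γ} × {j, k}, {α, γ} × {i, j, k}, {α, β, γ} × {j, k}, {α, β, γ} × {i, j, k}}; |τ_{X×Y}| = 25.

Enumerate products U × V with U ∈ τ_X, V ∈ τ_Y (deduplicated):
  ∅ × ∅ = {} (∅)
  {β} × {j} = {(β,j)}
  {β} × {k} = {(β,k)}
  {α, γ} × {j} = {(α,j), (γ,j)}
  {α, γ} × {k} = {(α,k), (γ,k)}
  {β} × {j, k} = {(β,j), (β,k)}
  {α, β, γ} × {j} = {(α,j), (β,j), (γ,j)}
  {α, β, γ} × {k} = {(α,k), (β,k), (γ,k)}
  {β} × {i, j, k} = {(β,i), (β,j), (β,k)}
  {α, γ} × {j, k} = {(α,j), (α,k), (γ,j), (γ,k)}
  {α, γ} × {i, j, k} = {(α,i), (α,j), (α,k), (γ,i), (γ,j), (γ,k)}
  {α, β, γ} × {j, k} = {(α,j), (α,k), (β,j), (β,k), (γ,j), (γ,k)}
  {α, β, γ} × {i, j, k} = {(α,i), (α,j), (α,k), (β,i), (β,j), (β,k), (γ,i), (γ,j), (γ,k)}
These 13 distinct sets form the basis B.
Close under arbitrary unions to get τ_{X×Y}; counting gives |τ_{X×Y}| = 25.


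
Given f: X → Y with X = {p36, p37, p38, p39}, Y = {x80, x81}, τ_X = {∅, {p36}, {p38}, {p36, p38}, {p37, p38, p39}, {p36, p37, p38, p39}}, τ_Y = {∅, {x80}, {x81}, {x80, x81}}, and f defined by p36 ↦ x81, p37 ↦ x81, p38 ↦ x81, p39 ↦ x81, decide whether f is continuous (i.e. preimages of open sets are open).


f IS continuous.

Compute f^{-1}(U) for each U ∈ τ_Y:
  U = ∅: f^{-1}(U) = ∅ ∈ τ_X ✓.
  U = {x80}: f^{-1}(U) = ∅ ∈ τ_X ✓.
  U = {x81}: f^{-1}(U) = {p36, p37, p38, p39} ∈ τ_X ✓.
  U = {x80, x81}: f^{-1}(U) = {p36, p37, p38, p39} ∈ τ_X ✓.
Every preimage lies in τ_X, so f IS continuous.


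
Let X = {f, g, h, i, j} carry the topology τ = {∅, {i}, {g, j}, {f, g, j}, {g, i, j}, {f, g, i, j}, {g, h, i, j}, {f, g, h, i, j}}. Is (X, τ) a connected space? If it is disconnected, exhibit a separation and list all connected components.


(X, τ) is connected.

Find clopen sets (U ∈ τ with X ∖ U ∈ τ):
  U = ∅, X ∖ U = {f, g, h, i, j} — both open, so U is clopen.
  U = {f, g, h, i, j}, X ∖ U = ∅ — both open, so U is clopen.
Only trivial clopens (∅ and X) exist, so (X, τ) is connected.
Compute connected components by grouping points that agree on all clopens:
  component: {f, g, h, i, j}


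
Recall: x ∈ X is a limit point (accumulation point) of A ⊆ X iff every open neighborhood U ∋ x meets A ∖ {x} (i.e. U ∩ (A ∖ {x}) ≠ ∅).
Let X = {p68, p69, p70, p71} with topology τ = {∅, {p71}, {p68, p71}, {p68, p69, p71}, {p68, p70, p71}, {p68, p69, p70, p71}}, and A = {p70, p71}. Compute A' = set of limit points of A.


A' = {p68, p69, p70}

For each x ∈ X, list the open sets U ∈ τ with x ∈ U, then check whether U ∩ (A ∖ {x}) ≠ ∅ for every such U.
  x = p68: opens ∋ x are {p68, p71}, {p68, p69, p71}, {p68, p70, p71}, {p68, p69, p70, p71}; each meets A ∖ {p68}, so x IS a limit point.
  x = p69: opens ∋ x are {p68, p69, p71}, {p68, p69, p70, p71}; each meets A ∖ {p69}, so x IS a limit point.
  x = p70: opens ∋ x are {p68, p70, p71}, {p68, p69, p70, p71}; each meets A ∖ {p70}, so x IS a limit point.
  x = p71: open {p71} ∋ x has {p71} ∩ (A ∖ {p71}) = ∅, so x is NOT a limit point.
Collecting: A' = {p68, p69, p70}.


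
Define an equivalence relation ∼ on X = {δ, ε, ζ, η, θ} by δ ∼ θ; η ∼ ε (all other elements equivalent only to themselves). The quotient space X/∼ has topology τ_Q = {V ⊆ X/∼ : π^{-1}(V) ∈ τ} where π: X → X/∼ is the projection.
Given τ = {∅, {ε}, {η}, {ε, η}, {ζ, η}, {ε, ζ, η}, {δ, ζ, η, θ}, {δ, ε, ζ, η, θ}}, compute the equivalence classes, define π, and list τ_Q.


X/∼ = {[δ=θ], [ε=η], [ζ]}; |τ_Q| = 4.

Equivalence classes: [δ=θ], [ε=η], [ζ].
Quotient map π: X → X/∼ sends δ ↦ [δ=θ], ε ↦ [ε=η], ζ ↦ [ζ], η ↦ [ε=η], θ ↦ [δ=θ].
For each subset V ⊆ X/∼, compute π^{-1}(V) ⊆ X and check whether π^{-1}(V) ∈ τ. V is open in τ_Q iff π^{-1}(V) ∈ τ.
  V = {}: π^{-1}(V) = ∅ ∈ τ ✓.
  V = {[δ=θ]}: π^{-1}(V) = {δ, θ} ∉ τ ✗.
  V = {[ε=η]}: π^{-1}(V) = {ε, η} ∈ τ ✓.
  V = {[δ=θ], [ε=η]}: π^{-1}(V) = {δ, ε, η, θ} ∉ τ ✗.
  V = {[ζ]}: π^{-1}(V) = {ζ} ∉ τ ✗.
  V = {[δ=θ], [ζ]}: π^{-1}(V) = {δ, ζ, θ} ∉ τ ✗.
  V = {[ε=η], [ζ]}: π^{-1}(V) = {ε, ζ, η} ∈ τ ✓.
  V = {[δ=θ], [ε=η], [ζ]}: π^{-1}(V) = {δ, ε, ζ, η, θ} ∈ τ ✓.
Open sets in the quotient: τ_Q = {{}, {[ε=η]}, {[ε=η], [ζ]}, {[δ=θ], [ε=η], [ζ]}} (4 elements).
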